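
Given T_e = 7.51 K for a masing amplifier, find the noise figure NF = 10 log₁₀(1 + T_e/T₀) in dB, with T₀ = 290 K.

F = 1 + T_e/T₀ = 1 + 7.51/290 = 1.0259
NF = 10 log₁₀(1.0259) = 0.111 dB

0.111 dB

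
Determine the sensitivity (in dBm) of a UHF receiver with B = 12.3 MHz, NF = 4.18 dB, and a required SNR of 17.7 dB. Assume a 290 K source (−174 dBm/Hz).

−81.2 dBm

Sensitivity = −174 + 10 log₁₀(B) + NF + SNR_min
= −174 + 70.9 + 4.18 + 17.7
= −81.22 dBm → −81.2 dBm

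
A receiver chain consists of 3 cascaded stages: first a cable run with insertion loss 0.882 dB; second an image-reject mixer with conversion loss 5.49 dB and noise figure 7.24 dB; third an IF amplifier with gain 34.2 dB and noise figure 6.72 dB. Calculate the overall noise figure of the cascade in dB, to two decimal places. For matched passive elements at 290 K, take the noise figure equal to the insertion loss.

13.53 dB

Convert to linear (a loss of L dB is a gain of −L dB): F_i = 10^(NF_i/10), G_i = 10^(G_i,dB/10)
  Stage 1: F_1 = 10^(0.882/10) = 1.225, G_1 = 10^(−0.882/10) = 0.8162
  Stage 2: F_2 = 10^(7.24/10) = 5.297, G_2 = 10^(−5.49/10) = 0.2825
  Stage 3: F_3 = 10^(6.72/10) = 4.699, G_3 = 10^(34.2/10) = 2630
Friis cascade:
  F = 1.225 + (5.297 − 1)/0.8162 + (4.699 − 1)/0.2306 = 22.53
NF = 10 log₁₀(22.53) = 13.53 dB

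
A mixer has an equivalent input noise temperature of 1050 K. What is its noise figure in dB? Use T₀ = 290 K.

F = 1 + T_e/T₀ = 1 + 1050/290 = 4.62069
NF = 10 log₁₀(4.62069) = 6.65 dB

6.65 dB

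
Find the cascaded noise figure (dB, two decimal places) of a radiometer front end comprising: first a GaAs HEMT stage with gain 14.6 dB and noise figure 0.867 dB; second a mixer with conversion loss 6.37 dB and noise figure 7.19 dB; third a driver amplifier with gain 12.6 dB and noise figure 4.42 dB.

Convert to linear (a loss of L dB is a gain of −L dB): F_i = 10^(NF_i/10), G_i = 10^(G_i,dB/10)
  Stage 1: F_1 = 10^(0.867/10) = 1.221, G_1 = 10^(14.6/10) = 28.84
  Stage 2: F_2 = 10^(7.19/10) = 5.236, G_2 = 10^(−6.37/10) = 0.2307
  Stage 3: F_3 = 10^(4.42/10) = 2.767, G_3 = 10^(12.6/10) = 18.20
Friis cascade:
  F = 1.221 + (5.236 − 1)/28.84 + (2.767 − 1)/6.653 = 1.633
NF = 10 log₁₀(1.633) = 2.13 dB

2.13 dB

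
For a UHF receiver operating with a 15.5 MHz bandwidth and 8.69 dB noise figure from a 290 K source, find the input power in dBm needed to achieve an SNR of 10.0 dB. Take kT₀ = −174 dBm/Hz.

Sensitivity = −174 + 10 log₁₀(B) + NF + SNR_min
= −174 + 71.9 + 8.69 + 10.0
= −83.41 dBm → −83.4 dBm

−83.4 dBm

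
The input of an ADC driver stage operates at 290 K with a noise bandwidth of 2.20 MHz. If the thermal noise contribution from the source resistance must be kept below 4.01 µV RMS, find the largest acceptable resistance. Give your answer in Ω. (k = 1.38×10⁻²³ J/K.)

457 Ω

Johnson–Nyquist: V_n = √(4kTRB) ⇒ R = V_n² / (4kTB)
4kTB = 4 × 1.38×10⁻²³ × 290 × 2.20×10⁶ = 3.52×10⁻¹⁴
R = (4.01×10⁻⁶)² / 3.52×10⁻¹⁴ = 4.57×10² Ω = 457 Ω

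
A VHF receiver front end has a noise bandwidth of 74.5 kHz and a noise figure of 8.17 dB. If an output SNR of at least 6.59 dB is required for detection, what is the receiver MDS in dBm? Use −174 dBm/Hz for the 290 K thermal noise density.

Sensitivity = −174 + 10 log₁₀(B) + NF + SNR_min
= −174 + 48.72 + 8.17 + 6.59
= −110.52 dBm → −110.5 dBm

−110.5 dBm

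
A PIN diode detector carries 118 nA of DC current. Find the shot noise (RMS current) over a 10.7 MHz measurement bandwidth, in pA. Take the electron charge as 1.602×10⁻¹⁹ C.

636 pA

I_n = √(2qI·B)
2qI·B = 2 × 1.602×10⁻¹⁹ × 1.18×10⁻⁷ × 1.07×10⁷ = 4.05×10⁻¹⁹ A²
I_n = √(4.05×10⁻¹⁹) = 6.36×10⁻¹⁰ A = 636 pA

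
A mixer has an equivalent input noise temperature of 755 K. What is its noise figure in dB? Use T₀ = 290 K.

F = 1 + T_e/T₀ = 1 + 755/290 = 3.60345
NF = 10 log₁₀(3.60345) = 5.57 dB

5.57 dB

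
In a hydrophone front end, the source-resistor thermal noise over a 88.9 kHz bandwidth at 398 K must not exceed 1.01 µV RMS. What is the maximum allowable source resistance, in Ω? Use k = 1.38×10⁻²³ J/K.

522 Ω

Johnson–Nyquist: V_n = √(4kTRB) ⇒ R = V_n² / (4kTB)
4kTB = 4 × 1.38×10⁻²³ × 398 × 8.89×10⁴ = 1.95×10⁻¹⁵
R = (1.01×10⁻⁶)² / 1.95×10⁻¹⁵ = 5.22×10² Ω = 522 Ω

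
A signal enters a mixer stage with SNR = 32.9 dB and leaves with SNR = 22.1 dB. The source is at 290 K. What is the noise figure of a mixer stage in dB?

NF (dB) = SNR_in(dB) − SNR_out(dB) when the source is at T₀
NF = 32.9 − 22.1 = 10.8 dB

10.8 dB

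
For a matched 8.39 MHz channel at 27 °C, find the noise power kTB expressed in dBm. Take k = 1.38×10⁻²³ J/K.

T = 27 °C + 273.15 = 300.15 K
P_n = kTB = 1.38×10⁻²³ × 300.15 × 8.39×10⁶ = 3.48×10⁻¹⁴ W
In dBm: 10 log₁₀(3.48×10⁻¹⁴ / 10⁻³) = −104.6 dBm

−104.6 dBm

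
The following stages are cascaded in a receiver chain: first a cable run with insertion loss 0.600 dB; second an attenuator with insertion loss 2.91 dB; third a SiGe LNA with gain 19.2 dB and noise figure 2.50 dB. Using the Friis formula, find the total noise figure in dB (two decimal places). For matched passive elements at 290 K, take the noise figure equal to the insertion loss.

Convert to linear (a loss of L dB is a gain of −L dB): F_i = 10^(NF_i/10), G_i = 10^(G_i,dB/10)
  Stage 1: F_1 = 10^(0.600/10) = 1.148, G_1 = 10^(−0.600/10) = 0.8710
  Stage 2: F_2 = 10^(2.91/10) = 1.954, G_2 = 10^(−2.91/10) = 0.5117
  Stage 3: F_3 = 10^(2.50/10) = 1.778, G_3 = 10^(19.2/10) = 83.18
Friis cascade:
  F = 1.148 + (1.954 − 1)/0.8710 + (1.778 − 1)/0.4457 = 3.990
NF = 10 log₁₀(3.990) = 6.01 dB

6.01 dB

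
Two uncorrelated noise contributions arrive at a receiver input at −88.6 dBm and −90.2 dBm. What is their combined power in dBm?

Convert to linear, add, convert back:
P₁ = 1.38×10⁻¹² W, P₂ = 9.55×10⁻¹³ W
P_tot = 2.34×10⁻¹² W → 10 log₁₀(P_tot / 10⁻³) = −86.3 dBm

−86.3 dBm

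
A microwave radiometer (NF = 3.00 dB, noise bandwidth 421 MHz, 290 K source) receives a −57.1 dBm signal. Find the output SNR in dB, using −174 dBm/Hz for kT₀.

27.7 dB

Noise floor: N = −174 + 10 log₁₀(B) + NF
10 log₁₀(4.21×10⁸) = 86.24 dB
N = −174 + 86.24 + 3.00 = −84.76 dBm
SNR = P_sig − N = −57.1 − (−84.76) = 27.66 dB → 27.7 dB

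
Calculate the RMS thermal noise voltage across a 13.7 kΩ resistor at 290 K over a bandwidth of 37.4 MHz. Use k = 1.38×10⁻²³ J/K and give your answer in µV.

90.6 µV

V_n = √(4kTRB)
4kTRB = 4 × 1.38×10⁻²³ × 290 × 1.37×10⁴ × 3.74×10⁷ = 8.20×10⁻⁹ V²
V_n = √(8.20×10⁻⁹) = 9.06×10⁻⁵ V = 90.6 µV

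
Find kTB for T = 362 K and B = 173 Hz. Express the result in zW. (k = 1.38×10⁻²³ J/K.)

864 zW

P_n = kTB = 1.38×10⁻²³ × 362 × 1.73×10² = 8.64×10⁻¹⁹ W = 864 zW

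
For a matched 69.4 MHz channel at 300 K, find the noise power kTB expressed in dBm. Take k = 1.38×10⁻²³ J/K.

P_n = kTB = 1.38×10⁻²³ × 300 × 6.94×10⁷ = 2.87×10⁻¹³ W
In dBm: 10 log₁₀(2.87×10⁻¹³ / 10⁻³) = −95.4 dBm

−95.4 dBm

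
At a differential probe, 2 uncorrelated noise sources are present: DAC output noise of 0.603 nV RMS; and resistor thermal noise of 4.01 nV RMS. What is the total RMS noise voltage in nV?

4.06 nV

Uncorrelated sources add in power (mean-square): V_tot = √(ΣV_i²)
V_tot = √[(6.03×10⁻¹⁰)² + (4.01×10⁻⁹)²] = 4.06×10⁻⁹ V = 4.06 nV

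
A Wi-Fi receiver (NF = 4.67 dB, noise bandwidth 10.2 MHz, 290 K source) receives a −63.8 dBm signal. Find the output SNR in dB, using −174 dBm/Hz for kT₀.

35.4 dB

Noise floor: N = −174 + 10 log₁₀(B) + NF
10 log₁₀(1.02×10⁷) = 70.09 dB
N = −174 + 70.09 + 4.67 = −99.24 dBm
SNR = P_sig − N = −63.8 − (−99.24) = 35.44 dB → 35.4 dB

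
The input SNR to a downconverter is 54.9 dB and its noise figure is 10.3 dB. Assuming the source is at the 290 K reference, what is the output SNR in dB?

By definition F = SNR_in/SNR_out, so in dB: SNR_out = SNR_in − NF
SNR_out = 54.9 − 10.3 = 44.6 dB

44.6 dB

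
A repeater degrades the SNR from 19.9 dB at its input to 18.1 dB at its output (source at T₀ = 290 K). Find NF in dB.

1.8 dB

NF (dB) = SNR_in(dB) − SNR_out(dB) when the source is at T₀
NF = 19.9 − 18.1 = 1.8 dB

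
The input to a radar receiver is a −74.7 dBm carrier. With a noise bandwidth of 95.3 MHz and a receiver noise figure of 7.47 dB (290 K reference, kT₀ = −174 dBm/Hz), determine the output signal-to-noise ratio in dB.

Noise floor: N = −174 + 10 log₁₀(B) + NF
10 log₁₀(9.53×10⁷) = 79.79 dB
N = −174 + 79.79 + 7.47 = −86.74 dBm
SNR = P_sig − N = −74.7 − (−86.74) = 12.04 dB → 12.0 dB

12.0 dB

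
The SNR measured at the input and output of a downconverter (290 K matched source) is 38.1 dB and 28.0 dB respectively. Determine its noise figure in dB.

10.1 dB

NF (dB) = SNR_in(dB) − SNR_out(dB) when the source is at T₀
NF = 38.1 − 28.0 = 10.1 dB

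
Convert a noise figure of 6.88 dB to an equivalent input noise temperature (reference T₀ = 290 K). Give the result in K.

1124 K

F = 10^(6.88/10) = 4.87528
T_e = (F − 1)·T₀ = (4.87528 − 1) × 290 = 1124 K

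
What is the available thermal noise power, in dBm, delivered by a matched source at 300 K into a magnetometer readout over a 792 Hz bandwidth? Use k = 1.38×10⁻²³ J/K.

−144.8 dBm

P_n = kTB = 1.38×10⁻²³ × 300 × 7.92×10² = 3.28×10⁻¹⁸ W
In dBm: 10 log₁₀(3.28×10⁻¹⁸ / 10⁻³) = −144.8 dBm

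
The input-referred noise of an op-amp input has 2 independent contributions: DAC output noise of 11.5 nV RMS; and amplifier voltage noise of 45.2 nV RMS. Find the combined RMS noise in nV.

46.6 nV

Uncorrelated sources add in power (mean-square): V_tot = √(ΣV_i²)
V_tot = √[(1.15×10⁻⁸)² + (4.52×10⁻⁸)²] = 4.66×10⁻⁸ V = 46.6 nV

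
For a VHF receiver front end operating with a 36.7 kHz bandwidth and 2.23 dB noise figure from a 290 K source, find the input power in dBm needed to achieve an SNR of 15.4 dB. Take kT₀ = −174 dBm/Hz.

−110.7 dBm

Sensitivity = −174 + 10 log₁₀(B) + NF + SNR_min
= −174 + 45.65 + 2.23 + 15.4
= −110.72 dBm → −110.7 dBm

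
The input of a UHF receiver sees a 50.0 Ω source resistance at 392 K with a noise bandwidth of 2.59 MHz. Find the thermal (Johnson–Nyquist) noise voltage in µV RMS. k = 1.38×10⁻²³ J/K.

1.67 µV

V_n = √(4kTRB)
4kTRB = 4 × 1.38×10⁻²³ × 392 × 5.00×10¹ × 2.59×10⁶ = 2.80×10⁻¹² V²
V_n = √(2.80×10⁻¹²) = 1.67×10⁻⁶ V = 1.67 µV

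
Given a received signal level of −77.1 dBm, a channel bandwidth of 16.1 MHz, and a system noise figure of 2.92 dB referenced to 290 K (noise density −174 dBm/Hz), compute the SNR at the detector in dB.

Noise floor: N = −174 + 10 log₁₀(B) + NF
10 log₁₀(1.61×10⁷) = 72.07 dB
N = −174 + 72.07 + 2.92 = −99.01 dBm
SNR = P_sig − N = −77.1 − (−99.01) = 21.91 dB → 21.9 dB

21.9 dB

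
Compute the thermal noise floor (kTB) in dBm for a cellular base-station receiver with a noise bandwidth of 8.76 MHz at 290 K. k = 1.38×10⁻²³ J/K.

P_n = kTB = 1.38×10⁻²³ × 290 × 8.76×10⁶ = 3.51×10⁻¹⁴ W
In dBm: 10 log₁₀(3.51×10⁻¹⁴ / 10⁻³) = −104.6 dBm

−104.6 dBm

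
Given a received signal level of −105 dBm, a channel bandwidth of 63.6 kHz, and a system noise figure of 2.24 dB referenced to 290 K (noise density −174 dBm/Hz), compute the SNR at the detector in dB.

Noise floor: N = −174 + 10 log₁₀(B) + NF
10 log₁₀(6.36×10⁴) = 48.03 dB
N = −174 + 48.03 + 2.24 = −123.73 dBm
SNR = P_sig − N = −105 − (−123.73) = 18.73 dB → 18.7 dB

18.7 dB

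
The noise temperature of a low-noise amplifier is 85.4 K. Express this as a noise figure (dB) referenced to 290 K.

1.12 dB

F = 1 + T_e/T₀ = 1 + 85.4/290 = 1.29448
NF = 10 log₁₀(1.29448) = 1.12 dB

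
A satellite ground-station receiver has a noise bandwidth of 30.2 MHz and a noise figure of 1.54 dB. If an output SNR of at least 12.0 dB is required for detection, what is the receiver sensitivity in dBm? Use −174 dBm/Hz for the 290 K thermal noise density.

−85.7 dBm

Sensitivity = −174 + 10 log₁₀(B) + NF + SNR_min
= −174 + 74.8 + 1.54 + 12.0
= −85.66 dBm → −85.7 dBm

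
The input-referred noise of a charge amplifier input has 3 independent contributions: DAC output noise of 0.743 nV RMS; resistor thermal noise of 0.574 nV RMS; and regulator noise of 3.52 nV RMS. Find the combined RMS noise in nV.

3.64 nV

Uncorrelated sources add in power (mean-square): V_tot = √(ΣV_i²)
V_tot = √[(7.43×10⁻¹⁰)² + (5.74×10⁻¹⁰)² + (3.52×10⁻⁹)²] = 3.64×10⁻⁹ V = 3.64 nV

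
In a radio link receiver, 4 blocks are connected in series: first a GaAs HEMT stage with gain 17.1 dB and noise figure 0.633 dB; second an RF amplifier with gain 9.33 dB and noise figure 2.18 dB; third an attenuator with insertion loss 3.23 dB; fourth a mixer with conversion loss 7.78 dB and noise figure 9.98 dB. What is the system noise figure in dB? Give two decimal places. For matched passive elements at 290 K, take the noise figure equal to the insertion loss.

Convert to linear (a loss of L dB is a gain of −L dB): F_i = 10^(NF_i/10), G_i = 10^(G_i,dB/10)
  Stage 1: F_1 = 10^(0.633/10) = 1.157, G_1 = 10^(17.1/10) = 51.29
  Stage 2: F_2 = 10^(2.18/10) = 1.652, G_2 = 10^(9.33/10) = 8.570
  Stage 3: F_3 = 10^(3.23/10) = 2.104, G_3 = 10^(−3.23/10) = 0.4753
  Stage 4: F_4 = 10^(9.98/10) = 9.954, G_4 = 10^(−7.78/10) = 0.1667
Friis cascade:
  F = 1.157 + (1.652 − 1)/51.29 + (2.104 − 1)/439.5 + (9.954 − 1)/208.9 = 1.215
NF = 10 log₁₀(1.215) = 0.85 dB

0.85 dB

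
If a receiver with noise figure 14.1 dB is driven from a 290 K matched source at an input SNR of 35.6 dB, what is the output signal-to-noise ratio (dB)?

By definition F = SNR_in/SNR_out, so in dB: SNR_out = SNR_in − NF
SNR_out = 35.6 − 14.1 = 21.5 dB

21.5 dB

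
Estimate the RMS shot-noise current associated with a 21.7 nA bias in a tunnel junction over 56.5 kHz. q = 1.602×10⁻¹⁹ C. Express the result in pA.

19.8 pA

I_n = √(2qI·B)
2qI·B = 2 × 1.602×10⁻¹⁹ × 2.17×10⁻⁸ × 5.65×10⁴ = 3.93×10⁻²² A²
I_n = √(3.93×10⁻²²) = 1.98×10⁻¹¹ A = 19.8 pA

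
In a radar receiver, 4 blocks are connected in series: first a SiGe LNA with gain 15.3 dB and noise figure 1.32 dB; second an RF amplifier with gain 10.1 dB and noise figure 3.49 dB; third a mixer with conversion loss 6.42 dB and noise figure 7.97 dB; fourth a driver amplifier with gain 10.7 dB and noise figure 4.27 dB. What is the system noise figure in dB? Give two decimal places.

1.55 dB

Convert to linear (a loss of L dB is a gain of −L dB): F_i = 10^(NF_i/10), G_i = 10^(G_i,dB/10)
  Stage 1: F_1 = 10^(1.32/10) = 1.355, G_1 = 10^(15.3/10) = 33.88
  Stage 2: F_2 = 10^(3.49/10) = 2.234, G_2 = 10^(10.1/10) = 10.23
  Stage 3: F_3 = 10^(7.97/10) = 6.266, G_3 = 10^(−6.42/10) = 0.2280
  Stage 4: F_4 = 10^(4.27/10) = 2.673, G_4 = 10^(10.7/10) = 11.75
Friis cascade:
  F = 1.355 + (2.234 − 1)/33.88 + (6.266 − 1)/346.7 + (2.673 − 1)/79.07 = 1.428
NF = 10 log₁₀(1.428) = 1.55 dB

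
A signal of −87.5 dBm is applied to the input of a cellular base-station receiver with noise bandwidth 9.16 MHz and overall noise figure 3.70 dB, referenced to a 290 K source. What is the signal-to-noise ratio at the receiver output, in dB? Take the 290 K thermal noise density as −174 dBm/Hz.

Noise floor: N = −174 + 10 log₁₀(B) + NF
10 log₁₀(9.16×10⁶) = 69.62 dB
N = −174 + 69.62 + 3.70 = −100.68 dBm
SNR = P_sig − N = −87.5 − (−100.68) = 13.18 dB → 13.2 dB

13.2 dB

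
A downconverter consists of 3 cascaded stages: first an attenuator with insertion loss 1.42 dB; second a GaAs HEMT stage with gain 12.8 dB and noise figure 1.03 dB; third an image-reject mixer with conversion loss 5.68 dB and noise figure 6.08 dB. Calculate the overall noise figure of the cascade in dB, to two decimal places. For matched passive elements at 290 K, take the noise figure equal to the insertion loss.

Convert to linear (a loss of L dB is a gain of −L dB): F_i = 10^(NF_i/10), G_i = 10^(G_i,dB/10)
  Stage 1: F_1 = 10^(1.42/10) = 1.387, G_1 = 10^(−1.42/10) = 0.7211
  Stage 2: F_2 = 10^(1.03/10) = 1.268, G_2 = 10^(12.8/10) = 19.05
  Stage 3: F_3 = 10^(6.08/10) = 4.055, G_3 = 10^(−5.68/10) = 0.2704
Friis cascade:
  F = 1.387 + (1.268 − 1)/0.7211 + (4.055 − 1)/13.74 = 1.980
NF = 10 log₁₀(1.980) = 2.97 dB

2.97 dB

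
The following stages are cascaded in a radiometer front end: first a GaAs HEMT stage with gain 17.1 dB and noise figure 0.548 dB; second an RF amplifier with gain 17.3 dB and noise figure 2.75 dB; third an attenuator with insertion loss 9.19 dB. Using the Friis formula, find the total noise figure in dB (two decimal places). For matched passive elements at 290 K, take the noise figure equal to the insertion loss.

0.62 dB

Convert to linear (a loss of L dB is a gain of −L dB): F_i = 10^(NF_i/10), G_i = 10^(G_i,dB/10)
  Stage 1: F_1 = 10^(0.548/10) = 1.134, G_1 = 10^(17.1/10) = 51.29
  Stage 2: F_2 = 10^(2.75/10) = 1.884, G_2 = 10^(17.3/10) = 53.70
  Stage 3: F_3 = 10^(9.19/10) = 8.299, G_3 = 10^(−9.19/10) = 0.1205
Friis cascade:
  F = 1.134 + (1.884 − 1)/51.29 + (8.299 − 1)/2754 = 1.154
NF = 10 log₁₀(1.154) = 0.62 dB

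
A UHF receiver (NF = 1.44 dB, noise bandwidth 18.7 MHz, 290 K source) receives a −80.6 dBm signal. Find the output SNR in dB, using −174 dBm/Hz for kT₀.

19.2 dB

Noise floor: N = −174 + 10 log₁₀(B) + NF
10 log₁₀(1.87×10⁷) = 72.72 dB
N = −174 + 72.72 + 1.44 = −99.84 dBm
SNR = P_sig − N = −80.6 − (−99.84) = 19.24 dB → 19.2 dB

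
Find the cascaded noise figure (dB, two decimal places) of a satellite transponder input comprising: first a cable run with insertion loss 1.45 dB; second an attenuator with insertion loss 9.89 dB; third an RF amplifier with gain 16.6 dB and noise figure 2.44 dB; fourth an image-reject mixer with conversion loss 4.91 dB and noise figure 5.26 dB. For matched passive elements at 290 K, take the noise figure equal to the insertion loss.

Convert to linear (a loss of L dB is a gain of −L dB): F_i = 10^(NF_i/10), G_i = 10^(G_i,dB/10)
  Stage 1: F_1 = 10^(1.45/10) = 1.396, G_1 = 10^(−1.45/10) = 0.7161
  Stage 2: F_2 = 10^(9.89/10) = 9.750, G_2 = 10^(−9.89/10) = 0.1026
  Stage 3: F_3 = 10^(2.44/10) = 1.754, G_3 = 10^(16.6/10) = 45.71
  Stage 4: F_4 = 10^(5.26/10) = 3.357, G_4 = 10^(−4.91/10) = 0.3228
Friis cascade:
  F = 1.396 + (9.750 − 1)/0.7161 + (1.754 − 1)/0.07345 + (3.357 − 1)/3.357 = 24.58
NF = 10 log₁₀(24.58) = 13.91 dB

13.91 dB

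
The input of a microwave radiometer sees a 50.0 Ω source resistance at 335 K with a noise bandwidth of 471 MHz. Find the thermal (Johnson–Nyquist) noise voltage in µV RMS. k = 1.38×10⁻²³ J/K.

V_n = √(4kTRB)
4kTRB = 4 × 1.38×10⁻²³ × 335 × 5.00×10¹ × 4.71×10⁸ = 4.35×10⁻¹⁰ V²
V_n = √(4.35×10⁻¹⁰) = 2.09×10⁻⁵ V = 20.9 µV

20.9 µV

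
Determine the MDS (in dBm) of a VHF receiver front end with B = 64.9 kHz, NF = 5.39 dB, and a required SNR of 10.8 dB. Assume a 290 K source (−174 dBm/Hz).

−109.7 dBm

Sensitivity = −174 + 10 log₁₀(B) + NF + SNR_min
= −174 + 48.12 + 5.39 + 10.8
= −109.69 dBm → −109.7 dBm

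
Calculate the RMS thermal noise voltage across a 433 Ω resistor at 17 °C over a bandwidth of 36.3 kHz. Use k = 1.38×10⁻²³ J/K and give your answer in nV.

502 nV

T = 17 °C + 273.15 = 290.15 K
V_n = √(4kTRB)
4kTRB = 4 × 1.38×10⁻²³ × 290.15 × 4.33×10² × 3.63×10⁴ = 2.52×10⁻¹³ V²
V_n = √(2.52×10⁻¹³) = 5.02×10⁻⁷ V = 502 nV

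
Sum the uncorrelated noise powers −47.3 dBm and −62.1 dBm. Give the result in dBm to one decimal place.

Convert to linear, add, convert back:
P₁ = 1.86×10⁻⁸ W, P₂ = 6.17×10⁻¹⁰ W
P_tot = 1.92×10⁻⁸ W → 10 log₁₀(P_tot / 10⁻³) = −47.2 dBm

−47.2 dBm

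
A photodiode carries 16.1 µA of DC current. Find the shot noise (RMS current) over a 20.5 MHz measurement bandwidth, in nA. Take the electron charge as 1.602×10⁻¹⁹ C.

I_n = √(2qI·B)
2qI·B = 2 × 1.602×10⁻¹⁹ × 1.61×10⁻⁵ × 2.05×10⁷ = 1.06×10⁻¹⁶ A²
I_n = √(1.06×10⁻¹⁶) = 1.03×10⁻⁸ A = 10.3 nA

10.3 nA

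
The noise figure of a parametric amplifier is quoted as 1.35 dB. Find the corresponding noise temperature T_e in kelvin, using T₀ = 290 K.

F = 10^(1.35/10) = 1.36458
T_e = (F − 1)·T₀ = (1.36458 − 1) × 290 = 106 K

106 K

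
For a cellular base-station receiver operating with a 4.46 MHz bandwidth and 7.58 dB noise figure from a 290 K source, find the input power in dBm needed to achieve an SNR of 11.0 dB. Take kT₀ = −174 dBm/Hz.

Sensitivity = −174 + 10 log₁₀(B) + NF + SNR_min
= −174 + 66.49 + 7.58 + 11.0
= −88.93 dBm → −88.9 dBm

−88.9 dBm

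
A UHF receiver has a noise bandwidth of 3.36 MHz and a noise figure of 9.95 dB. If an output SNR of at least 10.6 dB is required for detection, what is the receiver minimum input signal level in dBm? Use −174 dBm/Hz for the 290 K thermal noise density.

−88.2 dBm

Sensitivity = −174 + 10 log₁₀(B) + NF + SNR_min
= −174 + 65.26 + 9.95 + 10.6
= −88.19 dBm → −88.2 dBm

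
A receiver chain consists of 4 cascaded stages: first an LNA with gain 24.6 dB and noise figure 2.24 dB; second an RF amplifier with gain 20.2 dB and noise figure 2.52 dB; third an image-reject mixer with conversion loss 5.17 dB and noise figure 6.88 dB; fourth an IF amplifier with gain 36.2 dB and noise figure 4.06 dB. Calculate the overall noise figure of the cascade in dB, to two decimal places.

2.25 dB

Convert to linear (a loss of L dB is a gain of −L dB): F_i = 10^(NF_i/10), G_i = 10^(G_i,dB/10)
  Stage 1: F_1 = 10^(2.24/10) = 1.675, G_1 = 10^(24.6/10) = 288.4
  Stage 2: F_2 = 10^(2.52/10) = 1.786, G_2 = 10^(20.2/10) = 104.7
  Stage 3: F_3 = 10^(6.88/10) = 4.875, G_3 = 10^(−5.17/10) = 0.3041
  Stage 4: F_4 = 10^(4.06/10) = 2.547, G_4 = 10^(36.2/10) = 4169
Friis cascade:
  F = 1.675 + (1.786 − 1)/288.4 + (4.875 − 1)/3.020×10⁴ + (2.547 − 1)/9183 = 1.678
NF = 10 log₁₀(1.678) = 2.25 dB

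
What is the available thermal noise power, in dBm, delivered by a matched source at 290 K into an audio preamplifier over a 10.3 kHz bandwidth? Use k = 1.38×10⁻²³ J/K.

P_n = kTB = 1.38×10⁻²³ × 290 × 1.03×10⁴ = 4.12×10⁻¹⁷ W
In dBm: 10 log₁₀(4.12×10⁻¹⁷ / 10⁻³) = −133.8 dBm

−133.8 dBm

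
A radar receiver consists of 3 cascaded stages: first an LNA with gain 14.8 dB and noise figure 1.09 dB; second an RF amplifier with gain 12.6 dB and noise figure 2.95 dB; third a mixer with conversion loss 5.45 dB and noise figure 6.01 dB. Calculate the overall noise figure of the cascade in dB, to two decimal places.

1.22 dB

Convert to linear (a loss of L dB is a gain of −L dB): F_i = 10^(NF_i/10), G_i = 10^(G_i,dB/10)
  Stage 1: F_1 = 10^(1.09/10) = 1.285, G_1 = 10^(14.8/10) = 30.20
  Stage 2: F_2 = 10^(2.95/10) = 1.972, G_2 = 10^(12.6/10) = 18.20
  Stage 3: F_3 = 10^(6.01/10) = 3.990, G_3 = 10^(−5.45/10) = 0.2851
Friis cascade:
  F = 1.285 + (1.972 − 1)/30.20 + (3.990 − 1)/549.5 = 1.323
NF = 10 log₁₀(1.323) = 1.22 dB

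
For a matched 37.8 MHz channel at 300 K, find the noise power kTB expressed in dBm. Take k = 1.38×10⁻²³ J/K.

P_n = kTB = 1.38×10⁻²³ × 300 × 3.78×10⁷ = 1.56×10⁻¹³ W
In dBm: 10 log₁₀(1.56×10⁻¹³ / 10⁻³) = −98.1 dBm

−98.1 dBm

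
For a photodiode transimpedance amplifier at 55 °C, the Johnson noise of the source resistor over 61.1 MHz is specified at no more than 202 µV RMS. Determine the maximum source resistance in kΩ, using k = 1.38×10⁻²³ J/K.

36.9 kΩ

T = 55 °C + 273.15 = 328.15 K
Johnson–Nyquist: V_n = √(4kTRB) ⇒ R = V_n² / (4kTB)
4kTB = 4 × 1.38×10⁻²³ × 328.15 × 6.11×10⁷ = 1.11×10⁻¹²
R = (2.02×10⁻⁴)² / 1.11×10⁻¹² = 3.69×10⁴ Ω = 36.9 kΩ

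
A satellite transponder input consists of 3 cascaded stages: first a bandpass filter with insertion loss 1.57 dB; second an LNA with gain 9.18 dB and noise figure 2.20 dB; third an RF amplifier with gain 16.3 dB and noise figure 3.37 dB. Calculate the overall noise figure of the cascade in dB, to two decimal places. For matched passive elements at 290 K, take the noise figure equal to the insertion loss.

Convert to linear (a loss of L dB is a gain of −L dB): F_i = 10^(NF_i/10), G_i = 10^(G_i,dB/10)
  Stage 1: F_1 = 10^(1.57/10) = 1.435, G_1 = 10^(−1.57/10) = 0.6966
  Stage 2: F_2 = 10^(2.20/10) = 1.660, G_2 = 10^(9.18/10) = 8.279
  Stage 3: F_3 = 10^(3.37/10) = 2.173, G_3 = 10^(16.3/10) = 42.66
Friis cascade:
  F = 1.435 + (1.660 − 1)/0.6966 + (2.173 − 1)/5.768 = 2.586
NF = 10 log₁₀(2.586) = 4.13 dB

4.13 dB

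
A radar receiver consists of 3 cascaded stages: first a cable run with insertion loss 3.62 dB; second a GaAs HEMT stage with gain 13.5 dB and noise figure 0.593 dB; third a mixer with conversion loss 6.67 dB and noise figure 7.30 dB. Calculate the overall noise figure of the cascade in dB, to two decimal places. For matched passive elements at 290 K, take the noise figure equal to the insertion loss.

4.90 dB

Convert to linear (a loss of L dB is a gain of −L dB): F_i = 10^(NF_i/10), G_i = 10^(G_i,dB/10)
  Stage 1: F_1 = 10^(3.62/10) = 2.301, G_1 = 10^(−3.62/10) = 0.4345
  Stage 2: F_2 = 10^(0.593/10) = 1.146, G_2 = 10^(13.5/10) = 22.39
  Stage 3: F_3 = 10^(7.30/10) = 5.370, G_3 = 10^(−6.67/10) = 0.2153
Friis cascade:
  F = 2.301 + (1.146 − 1)/0.4345 + (5.370 − 1)/9.727 = 3.087
NF = 10 log₁₀(3.087) = 4.90 dB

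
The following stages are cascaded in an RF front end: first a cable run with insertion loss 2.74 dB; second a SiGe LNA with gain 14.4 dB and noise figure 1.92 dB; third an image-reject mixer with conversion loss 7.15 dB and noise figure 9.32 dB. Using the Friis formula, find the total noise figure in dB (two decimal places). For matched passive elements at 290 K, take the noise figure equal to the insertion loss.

Convert to linear (a loss of L dB is a gain of −L dB): F_i = 10^(NF_i/10), G_i = 10^(G_i,dB/10)
  Stage 1: F_1 = 10^(2.74/10) = 1.879, G_1 = 10^(−2.74/10) = 0.5321
  Stage 2: F_2 = 10^(1.92/10) = 1.556, G_2 = 10^(14.4/10) = 27.54
  Stage 3: F_3 = 10^(9.32/10) = 8.551, G_3 = 10^(−7.15/10) = 0.1928
Friis cascade:
  F = 1.879 + (1.556 − 1)/0.5321 + (8.551 − 1)/14.66 = 3.439
NF = 10 log₁₀(3.439) = 5.36 dB

5.36 dB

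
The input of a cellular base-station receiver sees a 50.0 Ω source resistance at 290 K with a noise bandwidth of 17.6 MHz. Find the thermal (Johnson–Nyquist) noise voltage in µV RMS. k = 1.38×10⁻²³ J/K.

V_n = √(4kTRB)
4kTRB = 4 × 1.38×10⁻²³ × 290 × 5.00×10¹ × 1.76×10⁷ = 1.41×10⁻¹¹ V²
V_n = √(1.41×10⁻¹¹) = 3.75×10⁻⁶ V = 3.75 µV

3.75 µV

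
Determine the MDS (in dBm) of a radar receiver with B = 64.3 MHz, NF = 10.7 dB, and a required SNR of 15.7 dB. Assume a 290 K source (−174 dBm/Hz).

Sensitivity = −174 + 10 log₁₀(B) + NF + SNR_min
= −174 + 78.08 + 10.7 + 15.7
= −69.52 dBm → −69.5 dBm

−69.5 dBm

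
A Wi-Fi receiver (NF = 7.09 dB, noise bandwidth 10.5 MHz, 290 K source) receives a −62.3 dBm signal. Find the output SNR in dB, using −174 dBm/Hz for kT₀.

34.4 dB

Noise floor: N = −174 + 10 log₁₀(B) + NF
10 log₁₀(1.05×10⁷) = 70.21 dB
N = −174 + 70.21 + 7.09 = −96.70 dBm
SNR = P_sig − N = −62.3 − (−96.70) = 34.40 dB → 34.4 dB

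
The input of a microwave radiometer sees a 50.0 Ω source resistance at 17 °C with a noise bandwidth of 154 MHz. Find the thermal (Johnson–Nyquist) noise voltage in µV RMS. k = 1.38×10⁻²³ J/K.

11.1 µV

T = 17 °C + 273.15 = 290.15 K
V_n = √(4kTRB)
4kTRB = 4 × 1.38×10⁻²³ × 290.15 × 5.00×10¹ × 1.54×10⁸ = 1.23×10⁻¹⁰ V²
V_n = √(1.23×10⁻¹⁰) = 1.11×10⁻⁵ V = 11.1 µV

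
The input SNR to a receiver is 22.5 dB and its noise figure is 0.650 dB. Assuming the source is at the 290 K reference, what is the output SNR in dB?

By definition F = SNR_in/SNR_out, so in dB: SNR_out = SNR_in − NF
SNR_out = 22.5 − 0.650 = 21.850 dB

21.850 dB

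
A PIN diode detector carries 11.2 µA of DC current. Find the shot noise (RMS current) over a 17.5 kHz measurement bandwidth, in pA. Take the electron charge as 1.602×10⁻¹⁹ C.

251 pA

I_n = √(2qI·B)
2qI·B = 2 × 1.602×10⁻¹⁹ × 1.12×10⁻⁵ × 1.75×10⁴ = 6.28×10⁻²⁰ A²
I_n = √(6.28×10⁻²⁰) = 2.51×10⁻¹⁰ A = 251 pA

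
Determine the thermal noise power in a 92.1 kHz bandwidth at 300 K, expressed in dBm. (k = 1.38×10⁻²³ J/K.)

−124.2 dBm

P_n = kTB = 1.38×10⁻²³ × 300 × 9.21×10⁴ = 3.81×10⁻¹⁶ W
In dBm: 10 log₁₀(3.81×10⁻¹⁶ / 10⁻³) = −124.2 dBm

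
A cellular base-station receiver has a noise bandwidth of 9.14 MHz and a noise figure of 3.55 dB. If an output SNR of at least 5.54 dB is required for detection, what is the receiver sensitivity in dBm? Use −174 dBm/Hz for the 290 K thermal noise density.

−95.3 dBm

Sensitivity = −174 + 10 log₁₀(B) + NF + SNR_min
= −174 + 69.61 + 3.55 + 5.54
= −95.30 dBm → −95.3 dBm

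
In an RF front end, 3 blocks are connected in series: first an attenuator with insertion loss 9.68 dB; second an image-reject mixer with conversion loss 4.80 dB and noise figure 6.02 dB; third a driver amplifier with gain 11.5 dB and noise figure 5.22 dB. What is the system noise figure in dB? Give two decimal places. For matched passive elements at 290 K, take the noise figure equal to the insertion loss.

Convert to linear (a loss of L dB is a gain of −L dB): F_i = 10^(NF_i/10), G_i = 10^(G_i,dB/10)
  Stage 1: F_1 = 10^(9.68/10) = 9.290, G_1 = 10^(−9.68/10) = 0.1076
  Stage 2: F_2 = 10^(6.02/10) = 3.999, G_2 = 10^(−4.80/10) = 0.3311
  Stage 3: F_3 = 10^(5.22/10) = 3.327, G_3 = 10^(11.5/10) = 14.13
Friis cascade:
  F = 9.290 + (3.999 − 1)/0.1076 + (3.327 − 1)/0.03565 = 102.4
NF = 10 log₁₀(102.4) = 20.10 dB

20.10 dB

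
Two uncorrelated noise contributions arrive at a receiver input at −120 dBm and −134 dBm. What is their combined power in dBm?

Convert to linear, add, convert back:
P₁ = 1.00×10⁻¹⁵ W, P₂ = 3.98×10⁻¹⁷ W
P_tot = 1.04×10⁻¹⁵ W → 10 log₁₀(P_tot / 10⁻³) = −119.8 dBm

−119.8 dBm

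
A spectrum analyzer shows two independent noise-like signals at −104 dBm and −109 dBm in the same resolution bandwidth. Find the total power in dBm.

Convert to linear, add, convert back:
P₁ = 3.98×10⁻¹⁴ W, P₂ = 1.26×10⁻¹⁴ W
P_tot = 5.24×10⁻¹⁴ W → 10 log₁₀(P_tot / 10⁻³) = −102.8 dBm

−102.8 dBm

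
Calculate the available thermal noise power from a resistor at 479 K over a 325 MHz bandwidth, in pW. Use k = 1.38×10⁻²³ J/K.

2.15 pW

P_n = kTB = 1.38×10⁻²³ × 479 × 3.25×10⁸ = 2.15×10⁻¹² W = 2.15 pW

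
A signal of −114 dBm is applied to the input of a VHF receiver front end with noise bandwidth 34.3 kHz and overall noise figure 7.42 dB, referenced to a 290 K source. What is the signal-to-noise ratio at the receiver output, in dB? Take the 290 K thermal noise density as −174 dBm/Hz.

Noise floor: N = −174 + 10 log₁₀(B) + NF
10 log₁₀(3.43×10⁴) = 45.35 dB
N = −174 + 45.35 + 7.42 = −121.23 dBm
SNR = P_sig − N = −114 − (−121.23) = 7.23 dB → 7.2 dB

7.2 dB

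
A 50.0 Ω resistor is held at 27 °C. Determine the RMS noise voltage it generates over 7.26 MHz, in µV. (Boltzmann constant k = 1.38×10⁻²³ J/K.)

T = 27 °C + 273.15 = 300.15 K
V_n = √(4kTRB)
4kTRB = 4 × 1.38×10⁻²³ × 300.15 × 5.00×10¹ × 7.26×10⁶ = 6.01×10⁻¹² V²
V_n = √(6.01×10⁻¹²) = 2.45×10⁻⁶ V = 2.45 µV

2.45 µV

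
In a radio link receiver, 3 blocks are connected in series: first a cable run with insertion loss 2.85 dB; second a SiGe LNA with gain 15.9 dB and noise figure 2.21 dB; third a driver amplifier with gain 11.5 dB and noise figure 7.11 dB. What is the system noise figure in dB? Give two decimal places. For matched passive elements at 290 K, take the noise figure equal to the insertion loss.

Convert to linear (a loss of L dB is a gain of −L dB): F_i = 10^(NF_i/10), G_i = 10^(G_i,dB/10)
  Stage 1: F_1 = 10^(2.85/10) = 1.928, G_1 = 10^(−2.85/10) = 0.5188
  Stage 2: F_2 = 10^(2.21/10) = 1.663, G_2 = 10^(15.9/10) = 38.90
  Stage 3: F_3 = 10^(7.11/10) = 5.140, G_3 = 10^(11.5/10) = 14.13
Friis cascade:
  F = 1.928 + (1.663 − 1)/0.5188 + (5.140 − 1)/20.18 = 3.411
NF = 10 log₁₀(3.411) = 5.33 dB

5.33 dB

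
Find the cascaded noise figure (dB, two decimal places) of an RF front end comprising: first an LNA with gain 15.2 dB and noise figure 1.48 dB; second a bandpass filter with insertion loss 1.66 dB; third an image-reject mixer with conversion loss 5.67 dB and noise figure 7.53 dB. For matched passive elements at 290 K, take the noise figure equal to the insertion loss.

2.11 dB

Convert to linear (a loss of L dB is a gain of −L dB): F_i = 10^(NF_i/10), G_i = 10^(G_i,dB/10)
  Stage 1: F_1 = 10^(1.48/10) = 1.406, G_1 = 10^(15.2/10) = 33.11
  Stage 2: F_2 = 10^(1.66/10) = 1.466, G_2 = 10^(−1.66/10) = 0.6823
  Stage 3: F_3 = 10^(7.53/10) = 5.662, G_3 = 10^(−5.67/10) = 0.2710
Friis cascade:
  F = 1.406 + (1.466 − 1)/33.11 + (5.662 − 1)/22.59 = 1.626
NF = 10 log₁₀(1.626) = 2.11 dB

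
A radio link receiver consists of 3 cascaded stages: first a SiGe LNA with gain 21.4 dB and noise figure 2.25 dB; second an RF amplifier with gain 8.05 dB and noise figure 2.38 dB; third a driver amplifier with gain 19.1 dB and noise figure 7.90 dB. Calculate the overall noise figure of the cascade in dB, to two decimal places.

Convert to linear (a loss of L dB is a gain of −L dB): F_i = 10^(NF_i/10), G_i = 10^(G_i,dB/10)
  Stage 1: F_1 = 10^(2.25/10) = 1.679, G_1 = 10^(21.4/10) = 138.0
  Stage 2: F_2 = 10^(2.38/10) = 1.730, G_2 = 10^(8.05/10) = 6.383
  Stage 3: F_3 = 10^(7.90/10) = 6.166, G_3 = 10^(19.1/10) = 81.28
Friis cascade:
  F = 1.679 + (1.730 − 1)/138.0 + (6.166 − 1)/881.0 = 1.690
NF = 10 log₁₀(1.690) = 2.28 dB

2.28 dB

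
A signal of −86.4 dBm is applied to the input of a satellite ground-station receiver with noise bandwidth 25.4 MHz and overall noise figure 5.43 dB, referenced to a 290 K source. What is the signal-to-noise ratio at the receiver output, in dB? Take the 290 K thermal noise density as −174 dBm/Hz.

8.1 dB

Noise floor: N = −174 + 10 log₁₀(B) + NF
10 log₁₀(2.54×10⁷) = 74.05 dB
N = −174 + 74.05 + 5.43 = −94.52 dBm
SNR = P_sig − N = −86.4 − (−94.52) = 8.12 dB → 8.1 dB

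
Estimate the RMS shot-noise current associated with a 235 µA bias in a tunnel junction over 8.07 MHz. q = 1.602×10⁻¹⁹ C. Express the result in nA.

I_n = √(2qI·B)
2qI·B = 2 × 1.602×10⁻¹⁹ × 2.35×10⁻⁴ × 8.07×10⁶ = 6.08×10⁻¹⁶ A²
I_n = √(6.08×10⁻¹⁶) = 2.47×10⁻⁸ A = 24.7 nA

24.7 nA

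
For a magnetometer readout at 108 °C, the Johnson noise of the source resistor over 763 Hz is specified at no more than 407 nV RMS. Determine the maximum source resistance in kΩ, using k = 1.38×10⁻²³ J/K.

10.3 kΩ

T = 108 °C + 273.15 = 381.15 K
Johnson–Nyquist: V_n = √(4kTRB) ⇒ R = V_n² / (4kTB)
4kTB = 4 × 1.38×10⁻²³ × 381.15 × 7.63×10² = 1.61×10⁻¹⁷
R = (4.07×10⁻⁷)² / 1.61×10⁻¹⁷ = 1.03×10⁴ Ω = 10.3 kΩ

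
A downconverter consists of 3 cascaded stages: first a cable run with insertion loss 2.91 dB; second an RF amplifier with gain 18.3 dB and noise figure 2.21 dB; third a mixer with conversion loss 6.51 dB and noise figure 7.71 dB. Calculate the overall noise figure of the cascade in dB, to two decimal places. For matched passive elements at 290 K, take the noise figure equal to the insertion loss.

5.31 dB

Convert to linear (a loss of L dB is a gain of −L dB): F_i = 10^(NF_i/10), G_i = 10^(G_i,dB/10)
  Stage 1: F_1 = 10^(2.91/10) = 1.954, G_1 = 10^(−2.91/10) = 0.5117
  Stage 2: F_2 = 10^(2.21/10) = 1.663, G_2 = 10^(18.3/10) = 67.61
  Stage 3: F_3 = 10^(7.71/10) = 5.902, G_3 = 10^(−6.51/10) = 0.2234
Friis cascade:
  F = 1.954 + (1.663 − 1)/0.5117 + (5.902 − 1)/34.59 = 3.393
NF = 10 log₁₀(3.393) = 5.31 dB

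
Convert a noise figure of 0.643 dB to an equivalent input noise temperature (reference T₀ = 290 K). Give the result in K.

46.3 K

F = 10^(0.643/10) = 1.15958
T_e = (F − 1)·T₀ = (1.15958 − 1) × 290 = 46.3 K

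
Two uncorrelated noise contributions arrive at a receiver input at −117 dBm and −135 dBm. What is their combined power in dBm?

Convert to linear, add, convert back:
P₁ = 2.00×10⁻¹⁵ W, P₂ = 3.16×10⁻¹⁷ W
P_tot = 2.03×10⁻¹⁵ W → 10 log₁₀(P_tot / 10⁻³) = −116.9 dBm

−116.9 dBm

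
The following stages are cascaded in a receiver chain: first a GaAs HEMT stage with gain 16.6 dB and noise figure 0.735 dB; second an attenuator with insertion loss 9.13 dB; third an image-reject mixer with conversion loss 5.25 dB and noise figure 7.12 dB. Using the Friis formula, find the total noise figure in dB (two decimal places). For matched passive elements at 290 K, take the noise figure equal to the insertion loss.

3.19 dB

Convert to linear (a loss of L dB is a gain of −L dB): F_i = 10^(NF_i/10), G_i = 10^(G_i,dB/10)
  Stage 1: F_1 = 10^(0.735/10) = 1.184, G_1 = 10^(16.6/10) = 45.71
  Stage 2: F_2 = 10^(9.13/10) = 8.185, G_2 = 10^(−9.13/10) = 0.1222
  Stage 3: F_3 = 10^(7.12/10) = 5.152, G_3 = 10^(−5.25/10) = 0.2985
Friis cascade:
  F = 1.184 + (8.185 − 1)/45.71 + (5.152 − 1)/5.585 = 2.085
NF = 10 log₁₀(2.085) = 3.19 dB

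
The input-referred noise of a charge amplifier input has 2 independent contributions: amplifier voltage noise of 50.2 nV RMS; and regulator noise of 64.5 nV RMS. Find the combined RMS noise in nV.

81.7 nV

Uncorrelated sources add in power (mean-square): V_tot = √(ΣV_i²)
V_tot = √[(5.02×10⁻⁸)² + (6.45×10⁻⁸)²] = 8.17×10⁻⁸ V = 81.7 nV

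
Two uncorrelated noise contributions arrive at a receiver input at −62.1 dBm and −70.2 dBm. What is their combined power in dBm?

Convert to linear, add, convert back:
P₁ = 6.17×10⁻¹⁰ W, P₂ = 9.55×10⁻¹¹ W
P_tot = 7.12×10⁻¹⁰ W → 10 log₁₀(P_tot / 10⁻³) = −61.5 dBm

−61.5 dBm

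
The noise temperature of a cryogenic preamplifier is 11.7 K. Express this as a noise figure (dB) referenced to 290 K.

0.172 dB

F = 1 + T_e/T₀ = 1 + 11.7/290 = 1.04034
NF = 10 log₁₀(1.04034) = 0.172 dB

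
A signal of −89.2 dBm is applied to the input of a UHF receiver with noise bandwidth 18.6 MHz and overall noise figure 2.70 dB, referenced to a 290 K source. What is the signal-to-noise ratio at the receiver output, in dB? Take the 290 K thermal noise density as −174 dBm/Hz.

9.4 dB

Noise floor: N = −174 + 10 log₁₀(B) + NF
10 log₁₀(1.86×10⁷) = 72.7 dB
N = −174 + 72.7 + 2.70 = −98.60 dBm
SNR = P_sig − N = −89.2 − (−98.60) = 9.40 dB → 9.4 dB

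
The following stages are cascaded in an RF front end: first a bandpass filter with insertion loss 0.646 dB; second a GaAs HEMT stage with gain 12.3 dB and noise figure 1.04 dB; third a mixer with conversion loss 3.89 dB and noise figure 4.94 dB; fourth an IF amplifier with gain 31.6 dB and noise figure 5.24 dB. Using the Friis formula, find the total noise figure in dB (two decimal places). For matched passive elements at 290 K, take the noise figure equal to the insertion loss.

Convert to linear (a loss of L dB is a gain of −L dB): F_i = 10^(NF_i/10), G_i = 10^(G_i,dB/10)
  Stage 1: F_1 = 10^(0.646/10) = 1.160, G_1 = 10^(−0.646/10) = 0.8618
  Stage 2: F_2 = 10^(1.04/10) = 1.271, G_2 = 10^(12.3/10) = 16.98
  Stage 3: F_3 = 10^(4.94/10) = 3.119, G_3 = 10^(−3.89/10) = 0.4083
  Stage 4: F_4 = 10^(5.24/10) = 3.342, G_4 = 10^(31.6/10) = 1445
Friis cascade:
  F = 1.160 + (1.271 − 1)/0.8618 + (3.119 − 1)/14.64 + (3.342 − 1)/5.976 = 2.011
NF = 10 log₁₀(2.011) = 3.03 dB

3.03 dB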